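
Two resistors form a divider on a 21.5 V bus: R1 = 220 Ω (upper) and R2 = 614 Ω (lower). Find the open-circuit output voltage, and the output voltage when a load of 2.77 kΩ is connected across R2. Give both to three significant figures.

Unloaded: 15.8 V; loaded: 15.0 V

Open-circuit: V = 21.5 × 614/(220 + 614) = 15.8 V.
With the load, R2 becomes R2‖R_L = 502.6 Ω, so V = 21.5 × 502.6/722.6 = 15.0 V.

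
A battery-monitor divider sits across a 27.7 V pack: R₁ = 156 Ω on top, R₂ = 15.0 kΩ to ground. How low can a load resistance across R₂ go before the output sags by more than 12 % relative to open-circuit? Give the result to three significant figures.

R_L(min) ≈ 1.13 kΩ

Output resistance R_th = R₁‖R₂ = (156 × 15000)/15160 = 154.4 Ω.
The fractional drop is R_th/(R_th + R_L); requiring this ≤ 0.120 gives R_L ≥ R_th(1/0.120 − 1) = 154.4 × 7.333 = 1.13 kΩ.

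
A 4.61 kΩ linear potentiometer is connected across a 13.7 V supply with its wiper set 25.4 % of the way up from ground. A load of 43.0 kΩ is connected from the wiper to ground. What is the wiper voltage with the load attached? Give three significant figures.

V ≈ 3.41 V

The wiper splits the pot into (1−α)R = 3.439 kΩ above and αR = 1.171 kΩ below.
Lower section ‖ load = 1.140 kΩ.
V_wiper = 13.7 × 1.140/(3.439 + 1.140) = 3.41 V.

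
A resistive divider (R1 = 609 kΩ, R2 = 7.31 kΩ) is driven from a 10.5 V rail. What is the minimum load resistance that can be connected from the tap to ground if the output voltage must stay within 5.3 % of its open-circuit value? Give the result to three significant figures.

R_L(min) ≈ 129 kΩ

Output resistance R_th = R1‖R2 = (609 × 7.31)/616.3 = 7.223 kΩ.
The fractional drop is R_th/(R_th + R_L); requiring this ≤ 0.0530 gives R_L ≥ R_th(1/0.0530 − 1) = 7.223 × 17.87 = 129 kΩ.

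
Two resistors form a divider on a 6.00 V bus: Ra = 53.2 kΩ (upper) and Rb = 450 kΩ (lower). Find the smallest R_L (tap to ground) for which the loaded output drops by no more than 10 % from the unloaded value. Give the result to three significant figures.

R_L(min) ≈ 428 kΩ

Output resistance R_th = Ra‖Rb = (53.2 × 450)/503.2 = 47.58 kΩ.
The fractional drop is R_th/(R_th + R_L); requiring this ≤ 0.100 gives R_L ≥ R_th(1/0.100 − 1) = 47.58 × 9.000 = 428 kΩ.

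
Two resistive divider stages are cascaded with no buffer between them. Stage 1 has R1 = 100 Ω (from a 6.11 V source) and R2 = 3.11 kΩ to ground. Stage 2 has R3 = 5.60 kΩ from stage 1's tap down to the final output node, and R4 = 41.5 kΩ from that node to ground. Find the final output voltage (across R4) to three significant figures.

Stage 2 presents R3+R4 = 47100 Ω as a load on stage 1's tap.
Stage 1's lower leg becomes R2‖(R3+R4) = 2917 Ω, so V_mid = 6.11 × 2917/3017 = 5.908 V.
Stage 2 is itself unloaded: V_out = V_mid × R4/(R3+R4) = 5.908 × 41500/47100 = 5.21 V.

V_out ≈ 5.21 V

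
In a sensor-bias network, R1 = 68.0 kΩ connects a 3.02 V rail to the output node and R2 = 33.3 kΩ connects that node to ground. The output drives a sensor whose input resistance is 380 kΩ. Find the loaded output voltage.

V_out ≈ 0.938 V

The load sits in parallel with R2: R2‖R_L = (33.3 × 380) / (33.3 + 380) = 30.62 kΩ.
V_out = 3.02 × 30.62 / (68.0 + 30.62) = 3.02 × 30.62/98.62 = 0.938 V.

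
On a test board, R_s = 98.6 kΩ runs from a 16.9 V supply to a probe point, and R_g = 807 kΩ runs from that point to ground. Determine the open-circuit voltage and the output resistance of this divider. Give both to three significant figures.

V_th = 15.1 V, R_th = 87.9 kΩ

V_th is the open-circuit tap voltage: 16.9 × 807/(98.6 + 807) = 15.1 V.
With the supply zeroed, R_s and R_g appear in parallel from the tap: R_th = R_s‖R_g = (98.6 × 807)/905.6 = 87.9 kΩ.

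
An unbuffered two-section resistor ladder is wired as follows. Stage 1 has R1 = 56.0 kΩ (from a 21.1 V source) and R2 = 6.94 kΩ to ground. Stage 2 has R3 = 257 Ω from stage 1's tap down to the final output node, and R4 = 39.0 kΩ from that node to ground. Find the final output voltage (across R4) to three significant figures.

V_out ≈ 2.00 V

Stage 2 presents R3+R4 = 39260 Ω as a load on stage 1's tap.
Stage 1's lower leg becomes R2‖(R3+R4) = 5897 Ω, so V_mid = 21.1 × 5897/61900 = 2.010 V.
Stage 2 is itself unloaded: V_out = V_mid × R4/(R3+R4) = 2.010 × 39000/39260 = 2.00 V.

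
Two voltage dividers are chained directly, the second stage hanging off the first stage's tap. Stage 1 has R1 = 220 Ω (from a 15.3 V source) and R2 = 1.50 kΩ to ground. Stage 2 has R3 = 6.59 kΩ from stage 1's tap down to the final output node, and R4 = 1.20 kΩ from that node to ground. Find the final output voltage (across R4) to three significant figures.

V_out ≈ 2.01 V

Stage 2 presents R3+R4 = 7790 Ω as a load on stage 1's tap.
Stage 1's lower leg becomes R2‖(R3+R4) = 1258 Ω, so V_mid = 15.3 × 1258/1478 = 13.02 V.
Stage 2 is itself unloaded: V_out = V_mid × R4/(R3+R4) = 13.02 × 1200/7790 = 2.01 V.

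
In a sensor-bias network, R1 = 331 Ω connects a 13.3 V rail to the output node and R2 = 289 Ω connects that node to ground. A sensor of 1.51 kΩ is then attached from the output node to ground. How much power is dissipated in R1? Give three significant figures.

P ≈ 178 mW

Total resistance from the source is R1 + (R2‖R_L) = 573.6 Ω, so I = 13.3/573.6 Ω = 23.19 mA.
P = I²·R1 = (23.19 mA)² × 331 Ω = 178 mW.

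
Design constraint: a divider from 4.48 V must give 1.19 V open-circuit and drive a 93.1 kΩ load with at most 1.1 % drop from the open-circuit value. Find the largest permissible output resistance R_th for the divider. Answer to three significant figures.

R_th ≤ 1.04 kΩ

Loading drop = R_th/(R_th + R_L) ≤ 0.0110, so R_th ≤ R_L · ε/(1−ε) = 93.1 kΩ × 0.0110/0.9890 = 1.04 kΩ.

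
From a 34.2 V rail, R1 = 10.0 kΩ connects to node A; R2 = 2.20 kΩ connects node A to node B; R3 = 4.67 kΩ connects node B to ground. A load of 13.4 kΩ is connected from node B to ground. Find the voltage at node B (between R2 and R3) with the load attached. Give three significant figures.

At node B, R3 is in parallel with the load: R3‖R_L = 3.463 kΩ.
Below node A the resistance is R2 + (R3‖R_L) = 5.663 kΩ, so V_A = 34.2 × 5.663/15.66 = 12.37 V.
Then V_B = V_A × (R3‖R_L)/(R2 + R3‖R_L) = 12.37 × 3.463/5.663 = 7.56 V.

V ≈ 7.56 V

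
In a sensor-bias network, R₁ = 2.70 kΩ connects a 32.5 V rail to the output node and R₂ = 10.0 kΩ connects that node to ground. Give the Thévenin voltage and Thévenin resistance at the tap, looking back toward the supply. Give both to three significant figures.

V_th is the open-circuit tap voltage: 32.5 × 10.0/(2.70 + 10.0) = 25.6 V.
With the supply zeroed, R₁ and R₂ appear in parallel from the tap: R_th = R₁‖R₂ = (2.70 × 10.0)/12.70 = 2.13 kΩ.

V_th = 25.6 V, R_th = 2.13 kΩ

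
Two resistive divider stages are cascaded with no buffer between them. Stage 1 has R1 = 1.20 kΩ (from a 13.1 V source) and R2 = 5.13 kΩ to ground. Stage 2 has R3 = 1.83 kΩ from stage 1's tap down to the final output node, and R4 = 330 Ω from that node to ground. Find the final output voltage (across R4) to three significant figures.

V_out ≈ 1.12 V

Stage 2 presents R3+R4 = 2160 Ω as a load on stage 1's tap.
Stage 1's lower leg becomes R2‖(R3+R4) = 1520 Ω, so V_mid = 13.1 × 1520/2720 = 7.321 V.
Stage 2 is itself unloaded: V_out = V_mid × R4/(R3+R4) = 7.321 × 330/2160 = 1.12 V.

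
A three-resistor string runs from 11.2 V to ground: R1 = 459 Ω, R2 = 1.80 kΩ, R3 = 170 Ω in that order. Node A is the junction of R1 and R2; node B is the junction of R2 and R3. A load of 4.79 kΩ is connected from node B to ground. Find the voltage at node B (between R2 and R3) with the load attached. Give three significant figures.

At node B, R3 is in parallel with the load: R3‖R_L = 164.2 Ω.
Below node A the resistance is R2 + (R3‖R_L) = 1964 Ω, so V_A = 11.2 × 1964/2423 = 9.078 V.
Then V_B = V_A × (R3‖R_L)/(R2 + R3‖R_L) = 9.078 × 164.2/1964 = 0.759 V.

V ≈ 0.759 V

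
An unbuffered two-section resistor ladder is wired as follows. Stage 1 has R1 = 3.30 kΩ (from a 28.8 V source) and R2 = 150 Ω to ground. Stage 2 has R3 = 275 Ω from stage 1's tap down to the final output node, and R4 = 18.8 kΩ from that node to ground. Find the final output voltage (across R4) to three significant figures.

V_out ≈ 1.22 V

Stage 2 presents R3+R4 = 19080 Ω as a load on stage 1's tap.
Stage 1's lower leg becomes R2‖(R3+R4) = 148.8 Ω, so V_mid = 28.8 × 148.8/3449 = 1.243 V.
Stage 2 is itself unloaded: V_out = V_mid × R4/(R3+R4) = 1.243 × 18800/19080 = 1.22 V.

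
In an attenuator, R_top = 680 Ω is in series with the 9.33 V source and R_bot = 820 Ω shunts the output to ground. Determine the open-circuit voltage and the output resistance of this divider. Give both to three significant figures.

V_th is the open-circuit tap voltage: 9.33 × 820/(680 + 820) = 5.10 V.
With the supply zeroed, R_top and R_bot appear in parallel from the tap: R_th = R_top‖R_bot = (680 × 820)/1500 = 372 Ω.

V_th = 5.10 V, R_th = 372 Ω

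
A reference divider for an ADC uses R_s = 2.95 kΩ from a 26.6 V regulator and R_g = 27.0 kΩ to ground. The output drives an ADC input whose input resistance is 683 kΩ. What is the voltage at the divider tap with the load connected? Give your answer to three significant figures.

V_out ≈ 23.9 V

The load sits in parallel with R_g: R_g‖R_L = (27.0 × 683) / (27.0 + 683) = 25.97 kΩ.
V_out = 26.6 × 25.97 / (2.95 + 25.97) = 26.6 × 25.97/28.92 = 23.9 V.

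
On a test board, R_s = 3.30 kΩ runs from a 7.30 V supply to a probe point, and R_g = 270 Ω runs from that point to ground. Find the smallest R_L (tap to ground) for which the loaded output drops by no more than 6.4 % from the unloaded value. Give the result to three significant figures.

Output resistance R_th = R_s‖R_g = (3300 × 270)/3570 = 249.6 Ω.
The fractional drop is R_th/(R_th + R_L); requiring this ≤ 0.0640 gives R_L ≥ R_th(1/0.0640 − 1) = 249.6 × 14.62 = 3.65 kΩ.

R_L(min) ≈ 3.65 kΩ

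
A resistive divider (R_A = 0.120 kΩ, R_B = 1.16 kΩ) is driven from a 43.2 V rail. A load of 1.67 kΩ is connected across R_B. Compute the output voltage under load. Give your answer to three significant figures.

The load sits in parallel with R_B: R_B‖R_L = (1160 × 1670) / (1160 + 1670) = 684.5 Ω.
V_out = 43.2 × 684.5 / (120 + 684.5) = 43.2 × 684.5/804.5 = 36.8 V.

V_out ≈ 36.8 V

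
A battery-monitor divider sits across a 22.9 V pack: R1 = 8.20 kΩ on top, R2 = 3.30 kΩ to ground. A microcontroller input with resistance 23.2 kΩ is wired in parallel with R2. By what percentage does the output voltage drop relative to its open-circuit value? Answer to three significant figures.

9.21 %

The divider's output (Thévenin) resistance is R1‖R2 = 2.353 kΩ.
Fractional drop under load = R_th/(R_th + R_L) = 2.353 / (2.353 + 23.2) = 0.09208.
So the output falls by 9.21 %.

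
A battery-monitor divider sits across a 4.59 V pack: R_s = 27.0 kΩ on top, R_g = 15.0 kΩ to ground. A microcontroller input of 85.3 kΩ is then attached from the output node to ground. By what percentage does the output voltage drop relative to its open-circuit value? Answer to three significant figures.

Unloaded V = 4.59 × 15.0/42.00 = 1.6393 V.
Loaded: R_g‖R_L = 12.76 kΩ, giving V = 4.59 × 12.76/39.76 = 1.4728 V.
Drop = (1.6393 − 1.4728) / 1.6393 = 10.2 %.

10.2 %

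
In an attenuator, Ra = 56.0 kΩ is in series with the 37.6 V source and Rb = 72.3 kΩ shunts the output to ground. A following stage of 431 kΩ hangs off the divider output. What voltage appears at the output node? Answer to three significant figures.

The load sits in parallel with Rb: Rb‖R_L = (72.3 × 431) / (72.3 + 431) = 61.91 kΩ.
V_out = 37.6 × 61.91 / (56.0 + 61.91) = 37.6 × 61.91/117.9 = 19.7 V.

V_out ≈ 19.7 V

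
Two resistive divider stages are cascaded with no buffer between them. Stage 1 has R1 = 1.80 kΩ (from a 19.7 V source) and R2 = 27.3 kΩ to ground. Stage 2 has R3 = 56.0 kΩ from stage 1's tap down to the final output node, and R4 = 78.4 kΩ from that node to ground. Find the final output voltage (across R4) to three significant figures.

V_out ≈ 10.6 V

Stage 2 presents R3+R4 = 134.4 kΩ as a load on stage 1's tap.
Stage 1's lower leg becomes R2‖(R3+R4) = 22.69 kΩ, so V_mid = 19.7 × 22.69/24.49 = 18.25 V.
Stage 2 is itself unloaded: V_out = V_mid × R4/(R3+R4) = 18.25 × 78.4/134.4 = 10.6 V.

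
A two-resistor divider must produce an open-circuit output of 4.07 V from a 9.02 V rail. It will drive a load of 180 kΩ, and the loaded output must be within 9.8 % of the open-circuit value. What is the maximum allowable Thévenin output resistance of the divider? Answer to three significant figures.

Loading drop = R_th/(R_th + R_L) ≤ 0.0980, so R_th ≤ R_L · ε/(1−ε) = 180 kΩ × 0.0980/0.9020 = 19.6 kΩ.
(Any R1, R2 with R2/(R1+R2) = 0.451 and R1‖R2 ≤ 19.6 kΩ will meet the spec.)

R_th ≤ 19.6 kΩ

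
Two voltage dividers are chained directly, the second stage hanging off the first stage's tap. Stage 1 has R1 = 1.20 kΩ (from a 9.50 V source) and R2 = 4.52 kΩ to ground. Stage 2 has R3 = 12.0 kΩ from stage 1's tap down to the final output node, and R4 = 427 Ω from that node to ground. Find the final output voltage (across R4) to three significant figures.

Stage 2 presents R3+R4 = 12430 Ω as a load on stage 1's tap.
Stage 1's lower leg becomes R2‖(R3+R4) = 3314 Ω, so V_mid = 9.50 × 3314/4514 = 6.975 V.
Stage 2 is itself unloaded: V_out = V_mid × R4/(R3+R4) = 6.975 × 427/12430 = 0.240 V.

V_out ≈ 0.240 V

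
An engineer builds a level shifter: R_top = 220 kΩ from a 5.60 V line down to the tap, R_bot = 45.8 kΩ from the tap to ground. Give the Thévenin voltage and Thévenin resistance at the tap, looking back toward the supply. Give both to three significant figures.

V_th = 0.965 V, R_th = 37.9 kΩ

V_th is the open-circuit tap voltage: 5.60 × 45.8/(220 + 45.8) = 0.965 V.
With the supply zeroed, R_top and R_bot appear in parallel from the tap: R_th = R_top‖R_bot = (220 × 45.8)/265.8 = 37.9 kΩ.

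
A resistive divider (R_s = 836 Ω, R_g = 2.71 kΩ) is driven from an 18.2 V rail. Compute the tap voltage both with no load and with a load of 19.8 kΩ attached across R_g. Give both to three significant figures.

Unloaded: 13.9 V; loaded: 13.5 V

Open-circuit: V = 18.2 × 2710/(836 + 2710) = 13.9 V.
With the load, R_g becomes R_g‖R_L = 2384 Ω, so V = 18.2 × 2384/3220 = 13.5 V.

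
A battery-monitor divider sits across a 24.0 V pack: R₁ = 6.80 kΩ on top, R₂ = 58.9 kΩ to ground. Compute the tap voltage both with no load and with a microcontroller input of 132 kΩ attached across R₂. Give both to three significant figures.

Unloaded: 21.5 V; loaded: 20.6 V

Open-circuit: V = 24.0 × 58.9/(6.80 + 58.9) = 21.5 V.
With the load, R₂ becomes R₂‖R_L = 40.73 kΩ, so V = 24.0 × 40.73/47.53 = 20.6 V.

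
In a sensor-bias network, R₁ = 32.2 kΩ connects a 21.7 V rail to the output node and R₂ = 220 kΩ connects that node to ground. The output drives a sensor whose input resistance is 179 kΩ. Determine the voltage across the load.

The load sits in parallel with R₂: R₂‖R_L = (220 × 179) / (220 + 179) = 98.70 kΩ.
V_out = 21.7 × 98.70 / (32.2 + 98.70) = 21.7 × 98.70/130.9 = 16.4 V.

V_out ≈ 16.4 V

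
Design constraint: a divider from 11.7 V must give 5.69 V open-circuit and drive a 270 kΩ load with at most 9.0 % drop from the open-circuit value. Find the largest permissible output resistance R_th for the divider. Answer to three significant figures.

Loading drop = R_th/(R_th + R_L) ≤ 0.0900, so R_th ≤ R_L · ε/(1−ε) = 270 kΩ × 0.0900/0.9100 = 26.7 kΩ.
(Any R1, R2 with R2/(R1+R2) = 0.486 and R1‖R2 ≤ 26.7 kΩ will meet the spec.)

R_th ≤ 26.7 kΩ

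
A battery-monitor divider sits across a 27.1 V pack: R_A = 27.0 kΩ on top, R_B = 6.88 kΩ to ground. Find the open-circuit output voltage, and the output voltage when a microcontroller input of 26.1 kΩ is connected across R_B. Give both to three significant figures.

Unloaded: 5.50 V; loaded: 4.55 V

Open-circuit: V = 27.1 × 6.88/(27.0 + 6.88) = 5.50 V.
With the load, R_B becomes R_B‖R_L = 5.445 kΩ, so V = 27.1 × 5.445/32.44 = 4.55 V.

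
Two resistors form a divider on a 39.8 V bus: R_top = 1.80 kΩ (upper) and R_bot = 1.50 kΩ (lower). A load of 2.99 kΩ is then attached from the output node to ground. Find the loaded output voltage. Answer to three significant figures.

The load sits in parallel with R_bot: R_bot‖R_L = (1.50 × 2.99) / (1.50 + 2.99) = 0.9989 kΩ.
V_out = 39.8 × 0.9989 / (1.80 + 0.9989) = 39.8 × 0.9989/2.799 = 14.2 V.

V_out ≈ 14.2 V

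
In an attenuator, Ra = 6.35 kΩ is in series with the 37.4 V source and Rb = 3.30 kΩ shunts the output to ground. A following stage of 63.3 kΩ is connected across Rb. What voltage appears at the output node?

V_out ≈ 12.4 V

The load sits in parallel with Rb: Rb‖R_L = (3.30 × 63.3) / (3.30 + 63.3) = 3.136 kΩ.
V_out = 37.4 × 3.136 / (6.35 + 3.136) = 37.4 × 3.136/9.486 = 12.4 V.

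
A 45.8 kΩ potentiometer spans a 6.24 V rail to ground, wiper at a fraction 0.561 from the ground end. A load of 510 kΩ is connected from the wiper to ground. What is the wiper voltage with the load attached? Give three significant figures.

The wiper splits the pot into (1−α)R = 20.11 kΩ above and αR = 25.69 kΩ below.
Lower section ‖ load = 24.46 kΩ.
V_wiper = 6.24 × 24.46/(20.11 + 24.46) = 3.42 V.

V ≈ 3.42 V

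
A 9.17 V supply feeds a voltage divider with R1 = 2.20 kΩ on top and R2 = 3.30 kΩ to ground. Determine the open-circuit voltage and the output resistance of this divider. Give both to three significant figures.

V_th = 5.50 V, R_th = 1.32 kΩ

V_th is the open-circuit tap voltage: 9.17 × 3.30/(2.20 + 3.30) = 5.50 V.
With the supply zeroed, R1 and R2 appear in parallel from the tap: R_th = R1‖R2 = (2.20 × 3.30)/5.500 = 1.32 kΩ.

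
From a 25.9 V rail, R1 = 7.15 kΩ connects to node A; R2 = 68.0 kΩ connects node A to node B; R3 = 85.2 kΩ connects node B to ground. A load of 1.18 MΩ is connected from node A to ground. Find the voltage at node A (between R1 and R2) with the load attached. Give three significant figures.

Below node A the series string R2+R3 = 153.2 kΩ sits in parallel with the 1180 kΩ load: 135.6 kΩ.
V_A = 25.9 × 135.6/(7.15 + 135.6) = 24.6 V.

V ≈ 24.6 V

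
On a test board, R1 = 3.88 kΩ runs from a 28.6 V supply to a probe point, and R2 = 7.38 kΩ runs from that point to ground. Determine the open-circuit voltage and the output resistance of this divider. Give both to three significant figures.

V_th is the open-circuit tap voltage: 28.6 × 7.38/(3.88 + 7.38) = 18.7 V.
With the supply zeroed, R1 and R2 appear in parallel from the tap: R_th = R1‖R2 = (3.88 × 7.38)/11.26 = 2.54 kΩ.

V_th = 18.7 V, R_th = 2.54 kΩ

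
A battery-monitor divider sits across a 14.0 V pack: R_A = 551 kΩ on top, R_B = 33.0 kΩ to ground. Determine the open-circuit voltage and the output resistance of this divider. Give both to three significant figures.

V_th is the open-circuit tap voltage: 14.0 × 33.0/(551 + 33.0) = 0.791 V.
With the supply zeroed, R_A and R_B appear in parallel from the tap: R_th = R_A‖R_B = (551 × 33.0)/584.0 = 31.1 kΩ.

V_th = 0.791 V, R_th = 31.1 kΩ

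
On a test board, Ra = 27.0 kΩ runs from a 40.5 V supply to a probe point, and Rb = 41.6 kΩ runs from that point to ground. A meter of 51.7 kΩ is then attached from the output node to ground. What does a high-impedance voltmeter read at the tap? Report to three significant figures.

V_out ≈ 18.7 V

The load sits in parallel with Rb: Rb‖R_L = (41.6 × 51.7) / (41.6 + 51.7) = 23.05 kΩ.
V_out = 40.5 × 23.05 / (27.0 + 23.05) = 40.5 × 23.05/50.05 = 18.7 V.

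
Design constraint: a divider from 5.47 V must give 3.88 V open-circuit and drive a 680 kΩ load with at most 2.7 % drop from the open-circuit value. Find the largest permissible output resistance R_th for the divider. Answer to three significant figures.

Loading drop = R_th/(R_th + R_L) ≤ 0.0270, so R_th ≤ R_L · ε/(1−ε) = 680 kΩ × 0.0270/0.9730 = 18.9 kΩ.
(Any R1, R2 with R2/(R1+R2) = 0.709 and R1‖R2 ≤ 18.9 kΩ will meet the spec.)

R_th ≤ 18.9 kΩ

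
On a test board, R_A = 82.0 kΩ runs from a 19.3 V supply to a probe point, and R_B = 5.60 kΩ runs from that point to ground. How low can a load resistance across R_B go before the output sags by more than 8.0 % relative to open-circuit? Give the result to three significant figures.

R_L(min) ≈ 60.3 kΩ

Output resistance R_th = R_A‖R_B = (82.0 × 5.60)/87.60 = 5.242 kΩ.
The fractional drop is R_th/(R_th + R_L); requiring this ≤ 0.0800 gives R_L ≥ R_th(1/0.0800 − 1) = 5.242 × 11.50 = 60.3 kΩ.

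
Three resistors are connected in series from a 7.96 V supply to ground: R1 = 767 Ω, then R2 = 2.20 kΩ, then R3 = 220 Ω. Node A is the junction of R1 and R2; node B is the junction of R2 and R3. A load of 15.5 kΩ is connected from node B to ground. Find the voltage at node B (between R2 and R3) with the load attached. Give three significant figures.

V ≈ 0.542 V

At node B, R3 is in parallel with the load: R3‖R_L = 216.9 Ω.
Below node A the resistance is R2 + (R3‖R_L) = 2417 Ω, so V_A = 7.96 × 2417/3184 = 6.042 V.
Then V_B = V_A × (R3‖R_L)/(R2 + R3‖R_L) = 6.042 × 216.9/2417 = 0.542 V.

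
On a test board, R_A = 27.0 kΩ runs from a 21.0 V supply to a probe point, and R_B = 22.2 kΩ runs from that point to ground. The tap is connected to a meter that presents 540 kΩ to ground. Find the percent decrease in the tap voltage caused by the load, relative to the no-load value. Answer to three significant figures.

The divider's output (Thévenin) resistance is R_A‖R_B = 12.18 kΩ.
Fractional drop under load = R_th/(R_th + R_L) = 12.18 / (12.18 + 540) = 0.02206.
So the output falls by 2.21 %.

2.21 %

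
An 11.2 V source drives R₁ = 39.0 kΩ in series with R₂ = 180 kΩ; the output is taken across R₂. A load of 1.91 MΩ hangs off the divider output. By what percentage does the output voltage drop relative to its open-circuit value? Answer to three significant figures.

1.65 %

The divider's output (Thévenin) resistance is R₁‖R₂ = 32.05 kΩ.
Fractional drop under load = R_th/(R_th + R_L) = 32.05 / (32.05 + 1910) = 0.01651.
So the output falls by 1.65 %.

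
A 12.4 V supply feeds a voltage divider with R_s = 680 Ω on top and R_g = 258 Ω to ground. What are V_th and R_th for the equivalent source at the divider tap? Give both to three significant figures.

V_th = 3.41 V, R_th = 187 Ω

V_th is the open-circuit tap voltage: 12.4 × 258/(680 + 258) = 3.41 V.
With the supply zeroed, R_s and R_g appear in parallel from the tap: R_th = R_s‖R_g = (680 × 258)/938.0 = 187 Ω.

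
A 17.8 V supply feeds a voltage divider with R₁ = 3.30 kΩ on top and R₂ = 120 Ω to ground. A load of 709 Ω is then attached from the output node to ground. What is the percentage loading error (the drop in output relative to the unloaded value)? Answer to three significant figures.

The divider's output (Thévenin) resistance is R₁‖R₂ = 115.8 Ω.
Fractional drop under load = R_th/(R_th + R_L) = 115.8 / (115.8 + 709) = 0.1404.
So the output falls by 14.0 %.

14.0 %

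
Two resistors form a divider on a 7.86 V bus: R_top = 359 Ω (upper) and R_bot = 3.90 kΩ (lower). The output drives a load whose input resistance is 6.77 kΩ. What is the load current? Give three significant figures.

I_L ≈ 1.01 mA

R_bot‖R_L = 2475 Ω; V_out = 7.86 × 2475/2834 = 6.864 V.
I_L = V_out / R_L = 6.864 / 6.77 kΩ = 1.01 mA.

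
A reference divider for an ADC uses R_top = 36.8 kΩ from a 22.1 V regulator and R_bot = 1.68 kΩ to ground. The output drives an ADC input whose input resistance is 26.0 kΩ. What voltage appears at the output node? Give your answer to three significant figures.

V_out ≈ 0.909 V

The load sits in parallel with R_bot: R_bot‖R_L = (1.68 × 26.0) / (1.68 + 26.0) = 1.578 kΩ.
V_out = 22.1 × 1.578 / (36.8 + 1.578) = 22.1 × 1.578/38.38 = 0.909 V.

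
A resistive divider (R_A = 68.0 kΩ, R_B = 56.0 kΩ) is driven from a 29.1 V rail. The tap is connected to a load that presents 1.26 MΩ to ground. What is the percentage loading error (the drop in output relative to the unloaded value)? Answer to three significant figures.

The divider's output (Thévenin) resistance is R_A‖R_B = 30.71 kΩ.
Fractional drop under load = R_th/(R_th + R_L) = 30.71 / (30.71 + 1260) = 0.02379.
So the output falls by 2.38 %.

2.38 %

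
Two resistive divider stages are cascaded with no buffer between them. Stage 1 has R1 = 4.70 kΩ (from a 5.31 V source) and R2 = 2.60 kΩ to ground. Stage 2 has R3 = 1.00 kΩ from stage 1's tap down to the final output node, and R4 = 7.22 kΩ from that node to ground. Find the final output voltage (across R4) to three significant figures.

Stage 2 presents R3+R4 = 8.220 kΩ as a load on stage 1's tap.
Stage 1's lower leg becomes R2‖(R3+R4) = 1.975 kΩ, so V_mid = 5.31 × 1.975/6.675 = 1.571 V.
Stage 2 is itself unloaded: V_out = V_mid × R4/(R3+R4) = 1.571 × 7.22/8.220 = 1.38 V.

V_out ≈ 1.38 V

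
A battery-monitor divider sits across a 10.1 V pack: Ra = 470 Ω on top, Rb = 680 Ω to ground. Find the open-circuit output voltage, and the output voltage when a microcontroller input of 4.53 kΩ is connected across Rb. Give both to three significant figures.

Unloaded: 5.97 V; loaded: 5.63 V

Open-circuit: V = 10.1 × 680/(470 + 680) = 5.97 V.
With the load, Rb becomes Rb‖R_L = 591.2 Ω, so V = 10.1 × 591.2/1061 = 5.63 V.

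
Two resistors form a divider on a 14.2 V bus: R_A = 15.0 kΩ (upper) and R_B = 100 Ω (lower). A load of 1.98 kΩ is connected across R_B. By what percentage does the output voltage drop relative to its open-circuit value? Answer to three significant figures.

The divider's output (Thévenin) resistance is R_A‖R_B = 99.34 Ω.
Fractional drop under load = R_th/(R_th + R_L) = 99.34 / (99.34 + 1980) = 0.04777.
So the output falls by 4.78 %.

4.78 %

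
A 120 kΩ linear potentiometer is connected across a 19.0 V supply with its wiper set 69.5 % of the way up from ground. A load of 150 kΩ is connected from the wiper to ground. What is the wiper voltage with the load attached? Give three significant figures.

V ≈ 11.3 V

The wiper splits the pot into (1−α)R = 36.60 kΩ above and αR = 83.40 kΩ below.
Lower section ‖ load = 53.60 kΩ.
V_wiper = 19.0 × 53.60/(36.60 + 53.60) = 11.3 V.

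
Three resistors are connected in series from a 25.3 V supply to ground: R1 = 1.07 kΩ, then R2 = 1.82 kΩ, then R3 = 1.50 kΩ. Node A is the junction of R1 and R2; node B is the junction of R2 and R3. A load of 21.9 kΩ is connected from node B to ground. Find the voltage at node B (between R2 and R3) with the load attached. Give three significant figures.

At node B, R3 is in parallel with the load: R3‖R_L = 1.404 kΩ.
Below node A the resistance is R2 + (R3‖R_L) = 3.224 kΩ, so V_A = 25.3 × 3.224/4.294 = 19.00 V.
Then V_B = V_A × (R3‖R_L)/(R2 + R3‖R_L) = 19.00 × 1.404/3.224 = 8.27 V.

V ≈ 8.27 V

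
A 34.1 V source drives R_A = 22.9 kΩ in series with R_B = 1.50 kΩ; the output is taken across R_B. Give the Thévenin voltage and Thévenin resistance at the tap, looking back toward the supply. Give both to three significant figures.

V_th is the open-circuit tap voltage: 34.1 × 1.50/(22.9 + 1.50) = 2.10 V.
With the supply zeroed, R_A and R_B appear in parallel from the tap: R_th = R_A‖R_B = (22.9 × 1.50)/24.40 = 1.41 kΩ.

V_th = 2.10 V, R_th = 1.41 kΩ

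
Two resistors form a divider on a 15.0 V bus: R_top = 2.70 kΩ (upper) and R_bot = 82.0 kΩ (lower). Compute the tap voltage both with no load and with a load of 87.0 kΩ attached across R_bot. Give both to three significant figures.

Unloaded: 14.5 V; loaded: 14.1 V

Open-circuit: V = 15.0 × 82.0/(2.70 + 82.0) = 14.5 V.
With the load, R_bot becomes R_bot‖R_L = 42.21 kΩ, so V = 15.0 × 42.21/44.91 = 14.1 V.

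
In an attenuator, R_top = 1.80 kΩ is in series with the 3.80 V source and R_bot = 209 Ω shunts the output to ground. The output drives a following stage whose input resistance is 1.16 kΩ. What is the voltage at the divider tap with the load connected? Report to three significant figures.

V_out ≈ 0.340 V

The load sits in parallel with R_bot: R_bot‖R_L = (209 × 1160) / (209 + 1160) = 177.1 Ω.
V_out = 3.80 × 177.1 / (1800 + 177.1) = 3.80 × 177.1/1977 = 0.340 V.
(Unloaded it would have been 0.395 V.)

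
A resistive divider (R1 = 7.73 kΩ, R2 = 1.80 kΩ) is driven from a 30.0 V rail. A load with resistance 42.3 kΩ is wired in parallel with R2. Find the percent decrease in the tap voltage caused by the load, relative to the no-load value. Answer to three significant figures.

The divider's output (Thévenin) resistance is R1‖R2 = 1.460 kΩ.
Fractional drop under load = R_th/(R_th + R_L) = 1.460 / (1.460 + 42.3) = 0.03336.
So the output falls by 3.34 %.

3.34 %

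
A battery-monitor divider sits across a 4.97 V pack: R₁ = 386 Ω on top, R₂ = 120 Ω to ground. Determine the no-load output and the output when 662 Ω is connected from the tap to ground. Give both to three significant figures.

Unloaded: 1.18 V; loaded: 1.04 V

Open-circuit: V = 4.97 × 120/(386 + 120) = 1.18 V.
With the load, R₂ becomes R₂‖R_L = 101.6 Ω, so V = 4.97 × 101.6/487.6 = 1.04 V.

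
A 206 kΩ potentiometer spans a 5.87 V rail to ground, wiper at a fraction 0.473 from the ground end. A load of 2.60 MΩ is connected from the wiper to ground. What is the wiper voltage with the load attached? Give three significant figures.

V ≈ 2.72 V

The wiper splits the pot into (1−α)R = 108.6 kΩ above and αR = 97.44 kΩ below.
Lower section ‖ load = 93.92 kΩ.
V_wiper = 5.87 × 93.92/(108.6 + 93.92) = 2.72 V.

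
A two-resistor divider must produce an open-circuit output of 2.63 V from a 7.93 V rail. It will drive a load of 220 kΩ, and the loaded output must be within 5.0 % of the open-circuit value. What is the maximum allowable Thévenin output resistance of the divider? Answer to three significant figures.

Loading drop = R_th/(R_th + R_L) ≤ 0.0500, so R_th ≤ R_L · ε/(1−ε) = 220 kΩ × 0.0500/0.9500 = 11.6 kΩ.
(Any R1, R2 with R2/(R1+R2) = 0.332 and R1‖R2 ≤ 11.6 kΩ will meet the spec.)

R_th ≤ 11.6 kΩ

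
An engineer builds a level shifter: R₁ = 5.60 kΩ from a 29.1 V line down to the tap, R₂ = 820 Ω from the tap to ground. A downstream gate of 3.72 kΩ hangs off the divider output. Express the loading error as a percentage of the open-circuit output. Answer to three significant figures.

16.1 %

The divider's output (Thévenin) resistance is R₁‖R₂ = 715.3 Ω.
Fractional drop under load = R_th/(R_th + R_L) = 715.3 / (715.3 + 3720) = 0.1613.
So the output falls by 16.1 %.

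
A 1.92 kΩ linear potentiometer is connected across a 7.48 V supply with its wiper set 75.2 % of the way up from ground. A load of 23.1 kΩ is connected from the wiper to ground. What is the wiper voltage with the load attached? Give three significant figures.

V ≈ 5.54 V

The wiper splits the pot into (1−α)R = 476.2 Ω above and αR = 1444 Ω below.
Lower section ‖ load = 1359 Ω.
V_wiper = 7.48 × 1359/(476.2 + 1359) = 5.54 V.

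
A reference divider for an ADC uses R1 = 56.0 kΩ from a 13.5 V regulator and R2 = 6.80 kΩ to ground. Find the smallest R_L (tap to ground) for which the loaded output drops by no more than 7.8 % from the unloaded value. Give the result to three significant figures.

Output resistance R_th = R1‖R2 = (56.0 × 6.80)/62.80 = 6.064 kΩ.
The fractional drop is R_th/(R_th + R_L); requiring this ≤ 0.0780 gives R_L ≥ R_th(1/0.0780 − 1) = 6.064 × 11.82 = 71.7 kΩ.

R_L(min) ≈ 71.7 kΩ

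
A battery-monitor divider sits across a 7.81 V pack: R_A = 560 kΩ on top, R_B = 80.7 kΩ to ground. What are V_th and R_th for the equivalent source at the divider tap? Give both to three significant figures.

V_th is the open-circuit tap voltage: 7.81 × 80.7/(560 + 80.7) = 0.984 V.
With the supply zeroed, R_A and R_B appear in parallel from the tap: R_th = R_A‖R_B = (560 × 80.7)/640.7 = 70.5 kΩ.

V_th = 0.984 V, R_th = 70.5 kΩ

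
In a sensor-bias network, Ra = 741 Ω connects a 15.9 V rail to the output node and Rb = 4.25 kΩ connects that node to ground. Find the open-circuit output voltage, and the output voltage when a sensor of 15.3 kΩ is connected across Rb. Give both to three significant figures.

Open-circuit: V = 15.9 × 4250/(741 + 4250) = 13.5 V.
With the load, Rb becomes Rb‖R_L = 3326 Ω, so V = 15.9 × 3326/4067 = 13.0 V.

Unloaded: 13.5 V; loaded: 13.0 V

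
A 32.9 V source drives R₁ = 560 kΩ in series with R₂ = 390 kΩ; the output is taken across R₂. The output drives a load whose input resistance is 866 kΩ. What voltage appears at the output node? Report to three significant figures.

V_out ≈ 10.7 V

The load sits in parallel with R₂: R₂‖R_L = (390 × 866) / (390 + 866) = 268.9 kΩ.
V_out = 32.9 × 268.9 / (560 + 268.9) = 32.9 × 268.9/828.9 = 10.7 V.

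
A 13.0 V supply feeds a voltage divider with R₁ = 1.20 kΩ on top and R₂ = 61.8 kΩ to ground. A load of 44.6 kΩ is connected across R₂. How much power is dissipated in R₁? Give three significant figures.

Total resistance from the source is R₁ + (R₂‖R_L) = 27.10 kΩ, so I = 13.0/27.10 kΩ = 0.4796 mA.
P = I²·R₁ = (0.4796 mA)² × 1.20 kΩ = 0.276 mW.

P ≈ 0.276 mW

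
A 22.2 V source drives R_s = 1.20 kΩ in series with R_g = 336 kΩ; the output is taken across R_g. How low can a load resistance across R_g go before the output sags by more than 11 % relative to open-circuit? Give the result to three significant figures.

Output resistance R_th = R_s‖R_g = (1.20 × 336)/337.2 = 1.196 kΩ.
The fractional drop is R_th/(R_th + R_L); requiring this ≤ 0.110 gives R_L ≥ R_th(1/0.110 − 1) = 1.196 × 8.091 = 9.67 kΩ.

R_L(min) ≈ 9.67 kΩ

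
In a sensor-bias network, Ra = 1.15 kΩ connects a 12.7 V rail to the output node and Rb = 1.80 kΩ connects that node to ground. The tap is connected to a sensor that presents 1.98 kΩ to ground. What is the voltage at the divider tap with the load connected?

The load sits in parallel with Rb: Rb‖R_L = (1.80 × 1.98) / (1.80 + 1.98) = 0.9429 kΩ.
V_out = 12.7 × 0.9429 / (1.15 + 0.9429) = 12.7 × 0.9429/2.093 = 5.72 V.
(Unloaded it would have been 7.75 V.)

V_out ≈ 5.72 V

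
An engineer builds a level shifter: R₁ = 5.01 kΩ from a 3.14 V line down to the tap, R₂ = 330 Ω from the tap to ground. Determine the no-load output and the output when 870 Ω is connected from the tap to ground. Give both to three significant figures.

Unloaded: 0.194 V; loaded: 0.143 V

Open-circuit: V = 3.14 × 330/(5010 + 330) = 0.194 V.
With the load, R₂ becomes R₂‖R_L = 239.2 Ω, so V = 3.14 × 239.2/5249 = 0.143 V.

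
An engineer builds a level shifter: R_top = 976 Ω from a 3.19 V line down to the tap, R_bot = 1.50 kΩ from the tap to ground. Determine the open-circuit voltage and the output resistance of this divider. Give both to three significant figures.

V_th is the open-circuit tap voltage: 3.19 × 1500/(976 + 1500) = 1.93 V.
With the supply zeroed, R_top and R_bot appear in parallel from the tap: R_th = R_top‖R_bot = (976 × 1500)/2476 = 591 Ω.

V_th = 1.93 V, R_th = 591 Ω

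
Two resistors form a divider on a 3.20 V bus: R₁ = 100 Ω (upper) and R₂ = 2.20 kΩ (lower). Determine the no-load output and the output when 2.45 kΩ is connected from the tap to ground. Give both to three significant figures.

Unloaded: 3.06 V; loaded: 2.95 V

Open-circuit: V = 3.20 × 2200/(100 + 2200) = 3.06 V.
With the load, R₂ becomes R₂‖R_L = 1159 Ω, so V = 3.20 × 1159/1259 = 2.95 V.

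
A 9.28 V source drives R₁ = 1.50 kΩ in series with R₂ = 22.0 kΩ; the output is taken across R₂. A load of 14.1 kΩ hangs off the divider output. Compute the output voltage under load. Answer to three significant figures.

The load sits in parallel with R₂: R₂‖R_L = (22.0 × 14.1) / (22.0 + 14.1) = 8.593 kΩ.
V_out = 9.28 × 8.593 / (1.50 + 8.593) = 9.28 × 8.593/10.09 = 7.90 V.

V_out ≈ 7.90 V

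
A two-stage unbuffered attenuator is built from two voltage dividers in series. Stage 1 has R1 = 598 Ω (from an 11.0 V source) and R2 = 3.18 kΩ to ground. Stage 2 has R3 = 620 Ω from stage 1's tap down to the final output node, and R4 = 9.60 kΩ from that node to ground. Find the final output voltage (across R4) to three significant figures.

V_out ≈ 8.29 V

Stage 2 presents R3+R4 = 10220 Ω as a load on stage 1's tap.
Stage 1's lower leg becomes R2‖(R3+R4) = 2425 Ω, so V_mid = 11.0 × 2425/3023 = 8.824 V.
Stage 2 is itself unloaded: V_out = V_mid × R4/(R3+R4) = 8.824 × 9600/10220 = 8.29 V.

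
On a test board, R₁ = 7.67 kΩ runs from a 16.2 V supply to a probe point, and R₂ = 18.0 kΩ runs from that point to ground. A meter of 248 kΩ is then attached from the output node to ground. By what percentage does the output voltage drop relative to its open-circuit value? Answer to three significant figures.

2.12 %

The divider's output (Thévenin) resistance is R₁‖R₂ = 5.378 kΩ.
Fractional drop under load = R_th/(R_th + R_L) = 5.378 / (5.378 + 248) = 0.02123.
So the output falls by 2.12 %.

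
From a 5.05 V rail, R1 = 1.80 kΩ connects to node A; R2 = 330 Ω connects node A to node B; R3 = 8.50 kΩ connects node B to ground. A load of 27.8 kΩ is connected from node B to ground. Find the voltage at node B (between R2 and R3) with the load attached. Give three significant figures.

At node B, R3 is in parallel with the load: R3‖R_L = 6510 Ω.
Below node A the resistance is R2 + (R3‖R_L) = 6840 Ω, so V_A = 5.05 × 6840/8640 = 3.998 V.
Then V_B = V_A × (R3‖R_L)/(R2 + R3‖R_L) = 3.998 × 6510/6840 = 3.80 V.

V ≈ 3.80 V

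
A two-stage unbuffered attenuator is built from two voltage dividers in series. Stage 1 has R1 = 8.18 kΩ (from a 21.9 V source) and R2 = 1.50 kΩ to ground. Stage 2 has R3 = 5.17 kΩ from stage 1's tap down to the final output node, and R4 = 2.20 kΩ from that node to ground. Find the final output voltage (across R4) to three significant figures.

Stage 2 presents R3+R4 = 7.370 kΩ as a load on stage 1's tap.
Stage 1's lower leg becomes R2‖(R3+R4) = 1.246 kΩ, so V_mid = 21.9 × 1.246/9.426 = 2.896 V.
Stage 2 is itself unloaded: V_out = V_mid × R4/(R3+R4) = 2.896 × 2.20/7.370 = 0.864 V.

V_out ≈ 0.864 V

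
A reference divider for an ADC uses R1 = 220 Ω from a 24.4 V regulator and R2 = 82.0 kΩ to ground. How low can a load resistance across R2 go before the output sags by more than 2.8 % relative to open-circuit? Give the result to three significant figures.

Output resistance R_th = R1‖R2 = (220 × 82000)/82220 = 219.4 Ω.
The fractional drop is R_th/(R_th + R_L); requiring this ≤ 0.0280 gives R_L ≥ R_th(1/0.0280 − 1) = 219.4 × 34.71 = 7.62 kΩ.

R_L(min) ≈ 7.62 kΩ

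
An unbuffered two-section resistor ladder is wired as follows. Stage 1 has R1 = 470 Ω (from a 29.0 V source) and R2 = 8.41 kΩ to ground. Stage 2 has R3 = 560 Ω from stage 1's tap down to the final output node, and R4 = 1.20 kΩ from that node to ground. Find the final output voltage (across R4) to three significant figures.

V_out ≈ 14.9 V

Stage 2 presents R3+R4 = 1760 Ω as a load on stage 1's tap.
Stage 1's lower leg becomes R2‖(R3+R4) = 1455 Ω, so V_mid = 29.0 × 1455/1925 = 21.92 V.
Stage 2 is itself unloaded: V_out = V_mid × R4/(R3+R4) = 21.92 × 1200/1760 = 14.9 V.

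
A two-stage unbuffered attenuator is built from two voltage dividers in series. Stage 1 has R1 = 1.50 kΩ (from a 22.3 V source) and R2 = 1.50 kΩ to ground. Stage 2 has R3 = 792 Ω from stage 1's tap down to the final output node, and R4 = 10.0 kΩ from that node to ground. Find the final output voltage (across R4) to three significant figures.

Stage 2 presents R3+R4 = 10790 Ω as a load on stage 1's tap.
Stage 1's lower leg becomes R2‖(R3+R4) = 1317 Ω, so V_mid = 22.3 × 1317/2817 = 10.43 V.
Stage 2 is itself unloaded: V_out = V_mid × R4/(R3+R4) = 10.43 × 10000/10790 = 9.66 V.

V_out ≈ 9.66 V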